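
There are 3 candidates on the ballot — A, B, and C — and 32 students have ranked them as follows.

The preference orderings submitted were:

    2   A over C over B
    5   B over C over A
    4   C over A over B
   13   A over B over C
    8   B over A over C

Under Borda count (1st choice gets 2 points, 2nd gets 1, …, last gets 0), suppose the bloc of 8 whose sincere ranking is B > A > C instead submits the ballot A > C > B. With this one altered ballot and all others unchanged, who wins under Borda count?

Borda totals with the altered ballot: A 50, B 23, C 23.
The winner is unchanged: still A.

A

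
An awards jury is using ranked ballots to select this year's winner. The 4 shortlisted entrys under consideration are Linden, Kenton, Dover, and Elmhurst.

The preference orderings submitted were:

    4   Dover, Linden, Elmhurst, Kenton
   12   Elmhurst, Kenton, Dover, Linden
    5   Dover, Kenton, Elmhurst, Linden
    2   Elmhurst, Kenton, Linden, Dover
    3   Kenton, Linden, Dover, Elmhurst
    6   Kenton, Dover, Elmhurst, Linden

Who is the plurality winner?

First-place vote totals:
  Linden: 0
  Kenton: 9
  Dover: 9
  Elmhurst: 14
Elmhurst has the most first-place votes.

Elmhurst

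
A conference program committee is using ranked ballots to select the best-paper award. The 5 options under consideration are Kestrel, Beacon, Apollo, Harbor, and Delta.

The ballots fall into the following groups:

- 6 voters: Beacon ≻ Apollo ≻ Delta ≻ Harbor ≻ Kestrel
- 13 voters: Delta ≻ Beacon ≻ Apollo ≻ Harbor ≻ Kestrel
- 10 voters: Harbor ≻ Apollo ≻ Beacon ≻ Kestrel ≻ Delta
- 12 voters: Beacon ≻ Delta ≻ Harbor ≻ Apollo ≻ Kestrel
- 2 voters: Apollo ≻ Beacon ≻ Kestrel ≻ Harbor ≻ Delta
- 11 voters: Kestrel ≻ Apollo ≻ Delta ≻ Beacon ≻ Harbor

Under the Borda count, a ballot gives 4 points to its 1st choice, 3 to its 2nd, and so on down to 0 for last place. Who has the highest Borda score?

Beacon

Borda scores:
  Kestrel: 6·0 + 13·0 + 10·1 + 12·0 + 2·2 + 11·4 = 58
  Beacon: 6·4 + 13·3 + 10·2 + 12·4 + 2·3 + 11·1 = 148
  Apollo: 6·3 + 13·2 + 10·3 + 12·1 + 2·4 + 11·3 = 127
  Harbor: 6·1 + 13·1 + 10·4 + 12·2 + 2·1 + 11·0 = 85
  Delta: 6·2 + 13·4 + 10·0 + 12·3 + 2·0 + 11·2 = 122
Beacon has the highest total.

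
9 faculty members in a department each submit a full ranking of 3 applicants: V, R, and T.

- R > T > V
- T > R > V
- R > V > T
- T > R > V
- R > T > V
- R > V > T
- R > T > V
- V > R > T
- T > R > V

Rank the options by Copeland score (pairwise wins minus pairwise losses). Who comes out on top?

R

Pairwise results:
  V vs R: R wins 8–1.
  V vs T: T wins 6–3.
  R vs T: R wins 6–3.
Copeland scores (wins − losses):
  V: 0 − 2 = -2
  R: 2 − 0 = 2
  T: 1 − 1 = 0
R has the best Copeland score.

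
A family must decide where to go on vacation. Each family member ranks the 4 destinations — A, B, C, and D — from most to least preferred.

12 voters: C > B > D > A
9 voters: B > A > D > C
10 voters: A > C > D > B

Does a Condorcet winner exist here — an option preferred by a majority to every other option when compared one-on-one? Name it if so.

There is no Condorcet winner

Head-to-head results (31 voters total):
A vs B: B wins 21–10.
A vs C: A wins 19–12.
A vs D: A wins 19–12.
B vs C: C wins 22–9.
B vs D: B wins 21–10.
C vs D: C wins 22–9.
No candidate beats all others: A beats C beats B beats A, a majority cycle.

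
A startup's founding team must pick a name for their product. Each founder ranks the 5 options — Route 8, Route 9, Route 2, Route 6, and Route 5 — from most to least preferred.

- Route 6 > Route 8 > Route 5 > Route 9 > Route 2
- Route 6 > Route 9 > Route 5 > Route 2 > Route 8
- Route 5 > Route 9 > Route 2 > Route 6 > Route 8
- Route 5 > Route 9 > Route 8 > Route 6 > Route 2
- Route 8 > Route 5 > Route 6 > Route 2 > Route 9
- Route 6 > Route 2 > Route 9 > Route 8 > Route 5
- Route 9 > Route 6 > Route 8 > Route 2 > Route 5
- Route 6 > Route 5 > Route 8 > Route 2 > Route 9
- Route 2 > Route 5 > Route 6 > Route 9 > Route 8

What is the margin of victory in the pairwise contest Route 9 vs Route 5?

3

Ballots ranking Route 9 above Route 5: 3.
Ballots ranking Route 5 above Route 9: 6.
Route 5 wins 6–3, a margin of 3.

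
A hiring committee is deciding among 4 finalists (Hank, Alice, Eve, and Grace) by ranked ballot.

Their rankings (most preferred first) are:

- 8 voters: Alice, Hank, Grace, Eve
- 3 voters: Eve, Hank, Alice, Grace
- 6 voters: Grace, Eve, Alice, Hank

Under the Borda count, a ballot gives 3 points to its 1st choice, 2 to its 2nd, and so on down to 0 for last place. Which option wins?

Borda scores:
  Hank: 8·2 + 3·2 + 6·0 = 22
  Alice: 8·3 + 3·1 + 6·1 = 33
  Eve: 8·0 + 3·3 + 6·2 = 21
  Grace: 8·1 + 3·0 + 6·3 = 26
Alice has the highest total.

Alice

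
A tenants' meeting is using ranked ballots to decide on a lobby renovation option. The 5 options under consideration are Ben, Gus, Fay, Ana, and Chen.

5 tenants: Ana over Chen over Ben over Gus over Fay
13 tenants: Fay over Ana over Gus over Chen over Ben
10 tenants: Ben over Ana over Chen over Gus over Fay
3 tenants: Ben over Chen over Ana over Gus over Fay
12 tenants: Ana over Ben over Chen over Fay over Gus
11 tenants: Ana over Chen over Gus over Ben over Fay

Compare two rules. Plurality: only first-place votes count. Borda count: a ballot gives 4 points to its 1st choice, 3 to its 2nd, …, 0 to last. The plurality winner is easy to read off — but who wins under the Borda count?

Ana

Plurality first-place counts: Ben 13, Gus 0, Fay 13, Ana 28, Chen 0 → Ana.
Borda totals: Ben 109, Gus 66, Fay 64, Ana 187, Chen 114 → Ana.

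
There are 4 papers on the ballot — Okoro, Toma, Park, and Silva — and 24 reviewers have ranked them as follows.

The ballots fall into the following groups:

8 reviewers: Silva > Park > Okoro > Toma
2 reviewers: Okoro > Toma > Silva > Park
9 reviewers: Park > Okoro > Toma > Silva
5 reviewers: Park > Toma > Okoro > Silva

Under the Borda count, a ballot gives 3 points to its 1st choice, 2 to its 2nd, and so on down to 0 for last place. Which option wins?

Borda scores:
  Okoro: 8·1 + 2·3 + 9·2 + 5·1 = 37
  Toma: 8·0 + 2·2 + 9·1 + 5·2 = 23
  Park: 8·2 + 2·0 + 9·3 + 5·3 = 58
  Silva: 8·3 + 2·1 + 9·0 + 5·0 = 26
Park has the highest total.

Park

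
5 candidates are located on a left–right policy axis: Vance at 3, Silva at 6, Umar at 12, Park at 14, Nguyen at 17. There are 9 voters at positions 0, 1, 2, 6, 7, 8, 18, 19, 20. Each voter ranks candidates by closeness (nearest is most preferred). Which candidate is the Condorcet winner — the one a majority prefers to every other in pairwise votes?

With single-peaked preferences on a line, the Condorcet winner is the candidate closest to the median voter.
The median voter (position 7) is closest to Silva at 6.
Check: Silva vs Vance — voters closer to Silva: 6 of 9.

Silva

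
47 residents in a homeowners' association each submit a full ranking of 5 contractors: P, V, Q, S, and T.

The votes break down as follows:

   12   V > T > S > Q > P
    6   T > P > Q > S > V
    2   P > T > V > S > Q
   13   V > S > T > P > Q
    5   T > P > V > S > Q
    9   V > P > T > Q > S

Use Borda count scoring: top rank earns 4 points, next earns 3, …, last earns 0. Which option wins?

V

Borda scores:
  P: 12·0 + 6·3 + 2·4 + 13·1 + 5·3 + 9·3 = 81
  V: 12·4 + 6·0 + 2·2 + 13·4 + 5·2 + 9·4 = 150
  Q: 12·1 + 6·2 + 2·0 + 13·0 + 5·0 + 9·1 = 33
  S: 12·2 + 6·1 + 2·1 + 13·3 + 5·1 + 9·0 = 76
  T: 12·3 + 6·4 + 2·3 + 13·2 + 5·4 + 9·2 = 130
V has the highest total.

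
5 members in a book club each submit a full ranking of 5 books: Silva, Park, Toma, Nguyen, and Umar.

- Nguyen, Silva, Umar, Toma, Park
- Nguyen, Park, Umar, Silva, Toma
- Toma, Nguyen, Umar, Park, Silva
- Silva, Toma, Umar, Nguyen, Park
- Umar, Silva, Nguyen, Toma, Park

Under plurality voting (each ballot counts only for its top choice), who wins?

Nguyen

First-place vote totals:
  Silva: 1
  Park: 0
  Toma: 1
  Nguyen: 2
  Umar: 1
Nguyen has the most first-place votes.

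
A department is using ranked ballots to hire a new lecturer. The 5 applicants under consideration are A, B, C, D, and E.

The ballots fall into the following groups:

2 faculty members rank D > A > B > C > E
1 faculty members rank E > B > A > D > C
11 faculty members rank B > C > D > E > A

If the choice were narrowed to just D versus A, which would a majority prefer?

D

Ballots ranking D above A: 2+11 = 13.
Ballots ranking A above D: 1.
D wins the head-to-head, 13–1.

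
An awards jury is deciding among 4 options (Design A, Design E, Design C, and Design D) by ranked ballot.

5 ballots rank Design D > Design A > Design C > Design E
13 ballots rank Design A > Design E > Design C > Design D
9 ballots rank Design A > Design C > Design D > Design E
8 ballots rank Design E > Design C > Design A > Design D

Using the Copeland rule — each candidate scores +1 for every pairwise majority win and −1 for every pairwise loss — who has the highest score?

Pairwise results:
  Design A vs Design E: Design A wins 27–8.
  Design A vs Design C: Design A wins 27–8.
  Design A vs Design D: Design A wins 30–5.
  Design E vs Design C: Design E wins 21–14.
  Design E vs Design D: Design E wins 21–14.
  Design C vs Design D: Design C wins 30–5.
Copeland scores (wins − losses):
  Design A: 3 − 0 = 3
  Design E: 2 − 1 = 1
  Design C: 1 − 2 = -1
  Design D: 0 − 3 = -3
Design A has the best Copeland score.

Design A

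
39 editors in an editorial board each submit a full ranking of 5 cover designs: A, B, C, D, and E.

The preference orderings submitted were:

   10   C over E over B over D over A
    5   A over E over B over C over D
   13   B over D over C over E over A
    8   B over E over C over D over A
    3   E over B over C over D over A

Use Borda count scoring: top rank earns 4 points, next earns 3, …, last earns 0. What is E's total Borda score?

Borda scores:
  A: 10·0 + 5·4 + 13·0 + 8·0 + 3·0 = 20
  B: 10·2 + 5·2 + 13·4 + 8·4 + 3·3 = 123
  C: 10·4 + 5·1 + 13·2 + 8·2 + 3·2 = 93
  D: 10·1 + 5·0 + 13·3 + 8·1 + 3·1 = 60
  E: 10·3 + 5·3 + 13·1 + 8·3 + 3·4 = 94

94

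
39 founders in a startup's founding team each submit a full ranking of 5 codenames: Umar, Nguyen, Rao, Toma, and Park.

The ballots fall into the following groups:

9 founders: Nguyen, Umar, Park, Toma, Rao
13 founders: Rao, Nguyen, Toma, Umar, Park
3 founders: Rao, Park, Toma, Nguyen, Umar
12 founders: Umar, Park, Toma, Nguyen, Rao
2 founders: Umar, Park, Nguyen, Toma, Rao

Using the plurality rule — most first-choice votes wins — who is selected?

Rao

First-place vote totals:
  Umar: 14
  Nguyen: 9
  Rao: 16
  Toma: 0
  Park: 0
Rao has the most first-place votes.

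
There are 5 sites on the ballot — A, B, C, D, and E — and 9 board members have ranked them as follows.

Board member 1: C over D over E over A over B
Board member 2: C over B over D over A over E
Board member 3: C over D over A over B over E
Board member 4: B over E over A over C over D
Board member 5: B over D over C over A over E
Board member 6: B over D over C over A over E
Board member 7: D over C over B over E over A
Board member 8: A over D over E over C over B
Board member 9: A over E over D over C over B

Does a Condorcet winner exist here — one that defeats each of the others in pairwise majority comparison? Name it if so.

Head-to-head results (9 voters total):
A vs B: B wins 5–4.
A vs C: C wins 6–3.
A vs D: D wins 6–3.
A vs E: A wins 6–3.
B vs C: C wins 6–3.
B vs D: D wins 5–4.
B vs E: B wins 6–3.
C vs D: D wins 5–4.
C vs E: C wins 6–3.
D vs E: D wins 7–2.
D beats each rival — A (6–3), B (5–4), C (5–4), E (7–2) — so D is the Condorcet winner.

D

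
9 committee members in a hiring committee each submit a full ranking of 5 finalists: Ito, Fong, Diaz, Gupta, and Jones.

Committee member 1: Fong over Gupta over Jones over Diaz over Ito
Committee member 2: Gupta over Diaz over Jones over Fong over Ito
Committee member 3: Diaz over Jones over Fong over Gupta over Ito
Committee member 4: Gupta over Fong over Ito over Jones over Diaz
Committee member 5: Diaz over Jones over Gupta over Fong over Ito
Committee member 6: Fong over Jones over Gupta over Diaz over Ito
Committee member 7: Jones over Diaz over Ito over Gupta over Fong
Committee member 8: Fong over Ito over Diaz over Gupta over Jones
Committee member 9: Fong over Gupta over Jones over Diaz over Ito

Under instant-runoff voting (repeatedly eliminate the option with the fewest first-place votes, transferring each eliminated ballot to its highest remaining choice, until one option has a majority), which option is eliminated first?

Ito

Round 1: Fong 4, Diaz 2, Gupta 2, Jones 1, Ito 0. Ito has the fewest and is eliminated.
Round 2: Fong 4, Diaz 2, Gupta 2, Jones 1. Jones has the fewest and is eliminated.
Round 3: Fong 4, Diaz 3, Gupta 2. Gupta has the fewest and is eliminated.
Round 4: Fong 5, Diaz 4. Fong has a majority.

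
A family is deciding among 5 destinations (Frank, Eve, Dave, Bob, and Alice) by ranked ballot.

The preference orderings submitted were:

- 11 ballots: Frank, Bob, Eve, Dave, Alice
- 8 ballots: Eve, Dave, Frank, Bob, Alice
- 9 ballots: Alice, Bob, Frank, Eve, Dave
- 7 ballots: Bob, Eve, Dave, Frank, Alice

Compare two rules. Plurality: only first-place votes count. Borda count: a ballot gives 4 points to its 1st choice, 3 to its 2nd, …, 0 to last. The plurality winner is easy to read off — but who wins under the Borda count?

Bob

Plurality first-place counts: Frank 11, Eve 8, Dave 0, Bob 7, Alice 9 → Frank.
Borda totals: Frank 85, Eve 84, Dave 49, Bob 96, Alice 36 → Bob.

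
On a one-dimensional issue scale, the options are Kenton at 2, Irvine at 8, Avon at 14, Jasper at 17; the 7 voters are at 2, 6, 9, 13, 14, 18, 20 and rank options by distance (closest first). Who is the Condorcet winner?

With single-peaked preferences on a line, the Condorcet winner is the candidate closest to the median voter.
The median voter (position 13) is closest to Avon at 14.
Check: Avon vs Irvine — voters closer to Avon: 4 of 7.

Avon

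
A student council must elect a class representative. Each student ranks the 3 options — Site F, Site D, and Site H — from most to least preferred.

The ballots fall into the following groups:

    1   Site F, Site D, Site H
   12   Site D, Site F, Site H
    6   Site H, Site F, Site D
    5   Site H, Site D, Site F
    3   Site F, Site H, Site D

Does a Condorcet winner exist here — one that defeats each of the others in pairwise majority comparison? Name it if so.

Head-to-head results (27 voters total):
Site F vs Site D: Site D wins 17–10.
Site F vs Site H: Site F wins 16–11.
Site D vs Site H: Site H wins 14–13.
No candidate beats all others: Site F beats Site H beats Site D beats Site F, a majority cycle.

None — there is no Condorcet winner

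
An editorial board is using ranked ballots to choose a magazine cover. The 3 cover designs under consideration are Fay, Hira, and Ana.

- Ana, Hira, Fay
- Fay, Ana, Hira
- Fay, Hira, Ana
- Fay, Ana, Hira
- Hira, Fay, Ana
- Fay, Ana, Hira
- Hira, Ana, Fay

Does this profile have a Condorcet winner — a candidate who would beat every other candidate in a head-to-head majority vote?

Yes

Head-to-head results (7 voters total):
Fay vs Hira: Fay wins 4–3.
Fay vs Ana: Fay wins 5–2.
Hira vs Ana: Ana wins 4–3.
Fay beats each rival — Hira (4–3), Ana (5–2) — so Fay is the Condorcet winner.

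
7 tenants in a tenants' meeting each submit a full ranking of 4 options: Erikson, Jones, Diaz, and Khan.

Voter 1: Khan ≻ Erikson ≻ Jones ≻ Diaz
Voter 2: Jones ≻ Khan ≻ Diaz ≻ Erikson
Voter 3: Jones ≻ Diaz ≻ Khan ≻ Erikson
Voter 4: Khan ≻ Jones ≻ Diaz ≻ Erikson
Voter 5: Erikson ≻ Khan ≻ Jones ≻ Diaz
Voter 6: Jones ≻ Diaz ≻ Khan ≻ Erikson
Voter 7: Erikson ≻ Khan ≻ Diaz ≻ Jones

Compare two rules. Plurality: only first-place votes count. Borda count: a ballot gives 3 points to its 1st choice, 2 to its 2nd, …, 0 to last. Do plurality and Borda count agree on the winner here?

No

Plurality first-place counts: Erikson 2, Jones 3, Diaz 0, Khan 2 → Jones.
Borda totals: Erikson 8, Jones 13, Diaz 7, Khan 14 → Khan.
The two rules disagree: plurality picks Jones, Borda picks Khan.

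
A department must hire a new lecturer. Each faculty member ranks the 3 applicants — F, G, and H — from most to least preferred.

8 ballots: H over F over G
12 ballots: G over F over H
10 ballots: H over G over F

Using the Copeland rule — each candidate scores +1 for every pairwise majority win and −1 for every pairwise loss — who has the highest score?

H

Pairwise results:
  F vs G: G wins 22–8.
  F vs H: H wins 18–12.
  G vs H: H wins 18–12.
Copeland scores (wins − losses):
  F: 0 − 2 = -2
  G: 1 − 1 = 0
  H: 2 − 0 = 2
H has the best Copeland score.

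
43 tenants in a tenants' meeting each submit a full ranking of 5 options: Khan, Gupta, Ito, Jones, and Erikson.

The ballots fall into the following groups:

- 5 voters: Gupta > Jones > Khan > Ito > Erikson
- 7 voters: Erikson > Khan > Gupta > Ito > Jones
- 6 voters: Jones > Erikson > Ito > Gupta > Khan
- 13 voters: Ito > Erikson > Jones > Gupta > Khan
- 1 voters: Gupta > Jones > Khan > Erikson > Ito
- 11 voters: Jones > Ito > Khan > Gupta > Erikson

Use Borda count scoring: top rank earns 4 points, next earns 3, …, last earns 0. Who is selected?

Borda scores:
  Khan: 5·2 + 7·3 + 6·0 + 13·0 + 2 + 11·2 = 55
  Gupta: 5·4 + 7·2 + 6·1 + 13·1 + 4 + 11·1 = 68
  Ito: 5·1 + 7·1 + 6·2 + 13·4 + 0 + 11·3 = 109
  Jones: 5·3 + 7·0 + 6·4 + 13·2 + 3 + 11·4 = 112
  Erikson: 5·0 + 7·4 + 6·3 + 13·3 + 1 + 11·0 = 86
Jones has the highest total.

Jones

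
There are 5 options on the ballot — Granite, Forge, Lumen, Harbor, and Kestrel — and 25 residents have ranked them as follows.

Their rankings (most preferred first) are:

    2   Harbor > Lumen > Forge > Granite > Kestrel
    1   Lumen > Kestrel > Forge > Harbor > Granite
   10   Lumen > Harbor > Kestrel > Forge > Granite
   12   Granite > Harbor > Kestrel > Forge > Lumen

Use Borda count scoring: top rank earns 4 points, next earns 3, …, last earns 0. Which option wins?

Borda scores:
  Granite: 2·1 + 0 + 10·0 + 12·4 = 50
  Forge: 2·2 + 2 + 10·1 + 12·1 = 28
  Lumen: 2·3 + 4 + 10·4 + 12·0 = 50
  Harbor: 2·4 + 1 + 10·3 + 12·3 = 75
  Kestrel: 2·0 + 3 + 10·2 + 12·2 = 47
Harbor has the highest total.

Harbor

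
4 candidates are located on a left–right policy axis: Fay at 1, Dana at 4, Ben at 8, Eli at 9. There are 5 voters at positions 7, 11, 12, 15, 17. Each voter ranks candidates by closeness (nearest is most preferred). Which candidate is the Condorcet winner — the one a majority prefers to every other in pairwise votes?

Eli

With single-peaked preferences on a line, the Condorcet winner is the candidate closest to the median voter.
The median voter (position 12) is closest to Eli at 9.
Check: Eli vs Ben — voters closer to Eli: 4 of 5.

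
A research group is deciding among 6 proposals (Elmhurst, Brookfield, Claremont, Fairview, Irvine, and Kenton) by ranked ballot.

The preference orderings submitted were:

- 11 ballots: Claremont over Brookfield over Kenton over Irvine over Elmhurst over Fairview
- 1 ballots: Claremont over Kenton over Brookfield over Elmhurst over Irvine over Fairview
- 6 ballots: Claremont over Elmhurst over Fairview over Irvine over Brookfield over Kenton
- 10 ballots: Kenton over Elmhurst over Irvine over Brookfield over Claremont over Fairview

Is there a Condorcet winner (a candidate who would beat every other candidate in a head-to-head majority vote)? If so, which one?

Head-to-head results (28 voters total):
Elmhurst vs Brookfield: Elmhurst wins 16–12.
Elmhurst vs Claremont: Claremont wins 18–10.
Elmhurst vs Fairview: Elmhurst wins 28–0.
Elmhurst vs Irvine: Elmhurst wins 17–11.
Elmhurst vs Kenton: Kenton wins 22–6.
Brookfield vs Claremont: Claremont wins 18–10.
Brookfield vs Fairview: Brookfield wins 22–6.
Brookfield vs Irvine: Irvine wins 16–12.
Brookfield vs Kenton: Brookfield wins 17–11.
Claremont vs Fairview: Claremont wins 28–0.
Claremont vs Irvine: Claremont wins 18–10.
Claremont vs Kenton: Claremont wins 18–10.
Fairview vs Irvine: Irvine wins 22–6.
Fairview vs Kenton: Kenton wins 22–6.
Irvine vs Kenton: Kenton wins 22–6.
Claremont beats each rival — Elmhurst (18–10), Brookfield (18–10), Fairview (28–0), Irvine (18–10), Kenton (18–10) — so Claremont is the Condorcet winner.

Claremont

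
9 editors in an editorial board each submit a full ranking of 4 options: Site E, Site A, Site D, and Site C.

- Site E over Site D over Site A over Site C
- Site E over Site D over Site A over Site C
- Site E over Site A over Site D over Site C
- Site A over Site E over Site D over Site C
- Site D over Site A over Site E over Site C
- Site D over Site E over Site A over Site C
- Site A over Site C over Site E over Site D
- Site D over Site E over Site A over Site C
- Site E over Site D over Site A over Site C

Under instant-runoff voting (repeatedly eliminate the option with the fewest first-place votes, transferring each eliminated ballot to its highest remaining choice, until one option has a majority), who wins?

Round 1: Site E 4, Site D 3, Site A 2, Site C 0. Site C has the fewest and is eliminated.
Round 2: Site E 4, Site D 3, Site A 2. Site A has the fewest and is eliminated.
Round 3: Site E 6, Site D 3. Site E has a majority.

Site E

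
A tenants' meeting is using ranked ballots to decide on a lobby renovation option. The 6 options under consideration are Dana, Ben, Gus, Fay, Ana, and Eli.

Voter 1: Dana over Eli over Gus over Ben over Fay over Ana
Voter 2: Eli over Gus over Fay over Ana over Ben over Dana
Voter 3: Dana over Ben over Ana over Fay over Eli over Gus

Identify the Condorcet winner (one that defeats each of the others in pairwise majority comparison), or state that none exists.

Dana

Head-to-head results (3 voters total):
Dana vs Ben: Dana wins 2–1.
Dana vs Gus: Dana wins 2–1.
Dana vs Fay: Dana wins 2–1.
Dana vs Ana: Dana wins 2–1.
Dana vs Eli: Dana wins 2–1.
Ben vs Gus: Gus wins 2–1.
Ben vs Fay: Ben wins 2–1.
Ben vs Ana: Ben wins 2–1.
Ben vs Eli: Eli wins 2–1.
Gus vs Fay: Gus wins 2–1.
Gus vs Ana: Gus wins 2–1.
Gus vs Eli: Eli wins 3–0.
Fay vs Ana: Fay wins 2–1.
Fay vs Eli: Eli wins 2–1.
Ana vs Eli: Eli wins 2–1.
Dana beats each rival — Ben (2–1), Gus (2–1), Fay (2–1), Ana (2–1), Eli (2–1) — so Dana is the Condorcet winner.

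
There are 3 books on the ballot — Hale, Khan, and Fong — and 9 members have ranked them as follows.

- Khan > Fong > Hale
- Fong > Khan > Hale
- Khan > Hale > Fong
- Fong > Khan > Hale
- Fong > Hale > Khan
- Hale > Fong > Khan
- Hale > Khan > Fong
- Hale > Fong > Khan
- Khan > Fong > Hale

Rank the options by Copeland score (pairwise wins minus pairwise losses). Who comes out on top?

Fong

Pairwise results:
  Hale vs Khan: Khan wins 5–4.
  Hale vs Fong: Fong wins 5–4.
  Khan vs Fong: Fong wins 5–4.
Copeland scores (wins − losses):
  Hale: 0 − 2 = -2
  Khan: 1 − 1 = 0
  Fong: 2 − 0 = 2
Fong has the best Copeland score.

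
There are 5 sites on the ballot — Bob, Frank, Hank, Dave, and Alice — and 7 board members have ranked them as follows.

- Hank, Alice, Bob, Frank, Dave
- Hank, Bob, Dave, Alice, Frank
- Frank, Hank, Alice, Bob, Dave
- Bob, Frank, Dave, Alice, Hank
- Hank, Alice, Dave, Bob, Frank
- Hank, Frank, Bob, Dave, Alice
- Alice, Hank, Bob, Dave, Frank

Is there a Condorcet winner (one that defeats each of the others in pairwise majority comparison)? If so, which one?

Head-to-head results (7 voters total):
Bob vs Frank: Bob wins 5–2.
Bob vs Hank: Hank wins 6–1.
Bob vs Dave: Bob wins 6–1.
Bob vs Alice: Alice wins 4–3.
Frank vs Hank: Hank wins 5–2.
Frank vs Dave: Frank wins 4–3.
Frank vs Alice: Alice wins 4–3.
Hank vs Dave: Hank wins 6–1.
Hank vs Alice: Hank wins 5–2.
Dave vs Alice: Alice wins 4–3.
Hank beats each rival — Bob (6–1), Frank (5–2), Dave (6–1), Alice (5–2) — so Hank is the Condorcet winner.

Hank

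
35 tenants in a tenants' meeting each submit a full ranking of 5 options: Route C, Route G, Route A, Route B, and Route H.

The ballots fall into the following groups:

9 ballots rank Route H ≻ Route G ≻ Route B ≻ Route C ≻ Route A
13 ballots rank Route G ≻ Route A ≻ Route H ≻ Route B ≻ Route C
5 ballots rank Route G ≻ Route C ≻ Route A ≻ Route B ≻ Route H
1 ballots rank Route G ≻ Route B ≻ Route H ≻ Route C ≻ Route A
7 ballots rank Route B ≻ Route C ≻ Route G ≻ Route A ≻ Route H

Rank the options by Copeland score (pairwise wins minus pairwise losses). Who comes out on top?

Route G

Pairwise results:
  Route C vs Route G: Route G wins 28–7.
  Route C vs Route A: Route C wins 22–13.
  Route C vs Route B: Route B wins 30–5.
  Route C vs Route H: Route H wins 23–12.
  Route G vs Route A: Route G wins 35–0.
  Route G vs Route B: Route G wins 28–7.
  Route G vs Route H: Route G wins 26–9.
  Route A vs Route B: Route A wins 18–17.
  Route A vs Route H: Route A wins 25–10.
  Route B vs Route H: Route H wins 22–13.
Copeland scores (wins − losses):
  Route C: 1 − 3 = -2
  Route G: 4 − 0 = 4
  Route A: 2 − 2 = 0
  Route B: 1 − 3 = -2
  Route H: 2 − 2 = 0
Route G has the best Copeland score.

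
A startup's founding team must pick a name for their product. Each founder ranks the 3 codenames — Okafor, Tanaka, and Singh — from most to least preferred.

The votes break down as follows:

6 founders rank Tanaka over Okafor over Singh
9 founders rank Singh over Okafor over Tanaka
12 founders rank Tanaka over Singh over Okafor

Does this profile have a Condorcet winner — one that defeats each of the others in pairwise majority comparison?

Head-to-head results (27 voters total):
Okafor vs Tanaka: Tanaka wins 18–9.
Okafor vs Singh: Singh wins 21–6.
Tanaka vs Singh: Tanaka wins 18–9.
Tanaka beats each rival — Okafor (18–9), Singh (18–9) — so Tanaka is the Condorcet winner.

Yes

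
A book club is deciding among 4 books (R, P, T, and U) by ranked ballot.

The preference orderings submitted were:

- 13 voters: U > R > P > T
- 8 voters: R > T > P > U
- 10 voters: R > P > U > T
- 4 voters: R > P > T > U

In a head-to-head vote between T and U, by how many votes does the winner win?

11

Ballots ranking T above U: 8+4 = 12.
Ballots ranking U above T: 13+10 = 23.
U wins 23–12, a margin of 11.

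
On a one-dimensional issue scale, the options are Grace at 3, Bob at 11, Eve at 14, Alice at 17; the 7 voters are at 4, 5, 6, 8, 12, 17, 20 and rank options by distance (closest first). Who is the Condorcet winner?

Bob

With single-peaked preferences on a line, the Condorcet winner is the candidate closest to the median voter.
The median voter (position 8) is closest to Bob at 11.
Check: Bob vs Eve — voters closer to Bob: 5 of 7.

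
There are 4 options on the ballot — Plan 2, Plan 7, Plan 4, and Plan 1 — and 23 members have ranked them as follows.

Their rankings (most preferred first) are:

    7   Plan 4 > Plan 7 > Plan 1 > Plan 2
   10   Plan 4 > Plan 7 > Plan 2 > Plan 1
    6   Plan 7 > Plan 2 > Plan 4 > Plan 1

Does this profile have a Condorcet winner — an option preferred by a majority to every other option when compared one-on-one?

Yes

Head-to-head results (23 voters total):
Plan 2 vs Plan 7: Plan 7 wins 23–0.
Plan 2 vs Plan 4: Plan 4 wins 17–6.
Plan 2 vs Plan 1: Plan 2 wins 16–7.
Plan 7 vs Plan 4: Plan 4 wins 17–6.
Plan 7 vs Plan 1: Plan 7 wins 23–0.
Plan 4 vs Plan 1: Plan 4 wins 23–0.
Plan 4 beats each rival — Plan 2 (17–6), Plan 7 (17–6), Plan 1 (23–0) — so Plan 4 is the Condorcet winner.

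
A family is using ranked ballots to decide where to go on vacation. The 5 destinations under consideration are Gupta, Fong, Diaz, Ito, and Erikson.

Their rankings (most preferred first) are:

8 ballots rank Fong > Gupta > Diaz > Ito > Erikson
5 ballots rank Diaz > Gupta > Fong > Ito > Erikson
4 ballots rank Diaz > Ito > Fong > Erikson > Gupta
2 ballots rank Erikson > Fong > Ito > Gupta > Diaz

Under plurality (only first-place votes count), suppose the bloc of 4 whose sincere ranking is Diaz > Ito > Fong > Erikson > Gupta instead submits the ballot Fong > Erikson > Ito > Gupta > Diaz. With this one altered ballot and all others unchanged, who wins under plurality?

First-place totals with the altered ballot: Gupta 0, Fong 12, Diaz 5, Ito 0, Erikson 2.
The switch changes the winner from Diaz to Fong.

Fong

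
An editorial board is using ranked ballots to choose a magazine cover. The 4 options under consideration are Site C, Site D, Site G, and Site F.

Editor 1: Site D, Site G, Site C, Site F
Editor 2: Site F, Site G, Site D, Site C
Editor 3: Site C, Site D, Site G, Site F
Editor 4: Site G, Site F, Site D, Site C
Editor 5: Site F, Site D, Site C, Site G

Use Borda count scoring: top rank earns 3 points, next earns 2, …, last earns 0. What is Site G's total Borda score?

8

Borda scores:
  Site C: 1 + 0 + 3 + 0 + 1 = 5
  Site D: 3 + 1 + 2 + 1 + 2 = 9
  Site G: 2 + 2 + 1 + 3 + 0 = 8
  Site F: 0 + 3 + 0 + 2 + 3 = 8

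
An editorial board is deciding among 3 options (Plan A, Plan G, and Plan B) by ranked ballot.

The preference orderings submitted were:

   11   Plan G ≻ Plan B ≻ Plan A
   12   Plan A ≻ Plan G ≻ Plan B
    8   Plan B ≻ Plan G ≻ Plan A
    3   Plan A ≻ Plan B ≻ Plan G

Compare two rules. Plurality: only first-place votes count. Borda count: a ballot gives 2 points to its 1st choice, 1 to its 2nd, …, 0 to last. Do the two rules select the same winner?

Plurality first-place counts: Plan A 15, Plan G 11, Plan B 8 → Plan A.
Borda totals: Plan A 30, Plan G 42, Plan B 30 → Plan G.
The two rules disagree: plurality picks Plan A, Borda picks Plan G.

No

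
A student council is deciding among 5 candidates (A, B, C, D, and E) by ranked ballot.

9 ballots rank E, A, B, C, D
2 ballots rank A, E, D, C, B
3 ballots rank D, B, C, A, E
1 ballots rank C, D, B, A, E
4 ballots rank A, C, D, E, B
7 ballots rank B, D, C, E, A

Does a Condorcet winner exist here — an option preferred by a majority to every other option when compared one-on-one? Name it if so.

Head-to-head results (26 voters total):
A vs B: A wins 15–11.
A vs C: A wins 15–11.
A vs D: A wins 15–11.
A vs E: E wins 16–10.
B vs C: B wins 19–7.
B vs D: B wins 16–10.
B vs E: E wins 15–11.
C vs D: C wins 14–12.
C vs E: C wins 15–11.
D vs E: D wins 15–11.
No candidate beats all others: A beats C beats E beats A, a majority cycle.

None — there is no Condorcet winner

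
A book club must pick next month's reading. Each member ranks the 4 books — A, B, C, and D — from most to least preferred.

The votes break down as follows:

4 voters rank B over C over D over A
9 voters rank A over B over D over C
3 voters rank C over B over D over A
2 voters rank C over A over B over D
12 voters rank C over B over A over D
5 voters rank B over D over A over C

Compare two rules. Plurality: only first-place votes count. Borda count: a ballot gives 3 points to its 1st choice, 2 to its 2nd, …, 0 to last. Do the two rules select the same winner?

No

Plurality first-place counts: A 9, B 9, C 17, D 0 → C.
Borda totals: A 48, B 77, C 59, D 26 → B.
The two rules disagree: plurality picks C, Borda picks B.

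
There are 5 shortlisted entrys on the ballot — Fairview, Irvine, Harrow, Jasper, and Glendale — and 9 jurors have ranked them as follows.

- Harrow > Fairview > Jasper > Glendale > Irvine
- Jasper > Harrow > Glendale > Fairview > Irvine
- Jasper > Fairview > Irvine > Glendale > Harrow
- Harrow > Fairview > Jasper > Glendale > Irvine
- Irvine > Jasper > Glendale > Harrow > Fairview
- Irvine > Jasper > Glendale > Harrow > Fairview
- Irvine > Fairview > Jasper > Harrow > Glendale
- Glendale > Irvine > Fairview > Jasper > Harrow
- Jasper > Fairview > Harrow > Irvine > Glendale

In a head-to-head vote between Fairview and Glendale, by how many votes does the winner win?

1

Ballots ranking Fairview above Glendale: 5.
Ballots ranking Glendale above Fairview: 4.
Fairview wins 5–4, a margin of 1.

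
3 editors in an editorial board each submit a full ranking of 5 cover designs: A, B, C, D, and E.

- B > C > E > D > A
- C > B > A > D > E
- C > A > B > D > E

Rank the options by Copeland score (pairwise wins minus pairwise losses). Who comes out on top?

C

Pairwise results:
  A vs B: B wins 2–1.
  A vs C: C wins 3–0.
  A vs D: A wins 2–1.
  A vs E: A wins 2–1.
  B vs C: C wins 2–1.
  B vs D: B wins 3–0.
  B vs E: B wins 3–0.
  C vs D: C wins 3–0.
  C vs E: C wins 3–0.
  D vs E: D wins 2–1.
Copeland scores (wins − losses):
  A: 2 − 2 = 0
  B: 3 − 1 = 2
  C: 4 − 0 = 4
  D: 1 − 3 = -2
  E: 0 − 4 = -4
C has the best Copeland score.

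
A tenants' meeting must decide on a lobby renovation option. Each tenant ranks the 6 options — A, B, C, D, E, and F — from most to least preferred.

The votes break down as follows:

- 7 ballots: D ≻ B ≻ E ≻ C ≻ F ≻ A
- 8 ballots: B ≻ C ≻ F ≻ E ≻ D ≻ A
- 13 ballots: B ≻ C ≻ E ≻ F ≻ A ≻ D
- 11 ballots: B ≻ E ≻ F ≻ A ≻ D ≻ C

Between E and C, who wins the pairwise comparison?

Ballots ranking E above C: 7+11 = 18.
Ballots ranking C above E: 8+13 = 21.
C wins the head-to-head, 21–18.

C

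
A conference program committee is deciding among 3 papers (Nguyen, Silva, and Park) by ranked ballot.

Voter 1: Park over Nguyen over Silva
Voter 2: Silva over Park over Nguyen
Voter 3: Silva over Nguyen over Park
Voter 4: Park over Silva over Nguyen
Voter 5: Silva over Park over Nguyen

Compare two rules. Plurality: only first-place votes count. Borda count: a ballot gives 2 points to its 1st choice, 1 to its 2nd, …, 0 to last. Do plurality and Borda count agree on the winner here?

Plurality first-place counts: Nguyen 0, Silva 3, Park 2 → Silva.
Borda totals: Nguyen 2, Silva 7, Park 6 → Silva.
The two rules agree on Silva.

Yes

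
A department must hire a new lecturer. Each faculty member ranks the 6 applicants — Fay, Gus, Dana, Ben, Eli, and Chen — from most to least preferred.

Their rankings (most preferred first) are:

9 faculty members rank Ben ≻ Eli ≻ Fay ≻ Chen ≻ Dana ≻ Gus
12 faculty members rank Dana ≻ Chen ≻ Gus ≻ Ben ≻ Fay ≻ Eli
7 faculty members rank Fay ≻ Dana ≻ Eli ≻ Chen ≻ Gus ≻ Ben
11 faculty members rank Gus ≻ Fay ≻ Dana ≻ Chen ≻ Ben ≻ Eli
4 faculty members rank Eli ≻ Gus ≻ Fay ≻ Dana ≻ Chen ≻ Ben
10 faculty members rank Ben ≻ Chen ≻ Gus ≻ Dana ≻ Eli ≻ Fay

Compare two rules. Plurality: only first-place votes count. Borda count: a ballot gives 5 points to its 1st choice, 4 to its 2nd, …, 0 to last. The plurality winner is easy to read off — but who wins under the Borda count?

Plurality first-place counts: Fay 7, Gus 11, Dana 12, Ben 19, Eli 4, Chen 0 → Ben.
Borda totals: Fay 130, Gus 144, Dana 158, Ben 130, Eli 87, Chen 146 → Dana.

Dana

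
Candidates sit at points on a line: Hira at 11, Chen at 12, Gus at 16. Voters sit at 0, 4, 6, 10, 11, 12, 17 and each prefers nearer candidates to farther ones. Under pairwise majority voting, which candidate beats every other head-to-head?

Hira

With single-peaked preferences on a line, the Condorcet winner is the candidate closest to the median voter.
The median voter (position 10) is closest to Hira at 11.
Check: Hira vs Gus — voters closer to Hira: 6 of 7.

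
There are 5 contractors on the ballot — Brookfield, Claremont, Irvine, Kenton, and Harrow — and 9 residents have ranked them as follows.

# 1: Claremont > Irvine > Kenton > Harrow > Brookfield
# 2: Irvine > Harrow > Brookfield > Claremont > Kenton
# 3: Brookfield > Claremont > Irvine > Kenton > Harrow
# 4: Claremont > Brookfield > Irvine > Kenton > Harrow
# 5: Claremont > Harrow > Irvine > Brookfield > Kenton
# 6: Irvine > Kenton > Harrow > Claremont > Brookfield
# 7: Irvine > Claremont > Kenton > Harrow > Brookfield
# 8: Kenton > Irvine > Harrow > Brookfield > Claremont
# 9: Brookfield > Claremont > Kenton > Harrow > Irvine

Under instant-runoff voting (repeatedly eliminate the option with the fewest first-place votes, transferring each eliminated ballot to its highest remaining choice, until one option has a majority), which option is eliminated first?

Harrow

Round 1: Claremont 3, Irvine 3, Brookfield 2, Kenton 1, Harrow 0. Harrow has the fewest and is eliminated.
Round 2: Claremont 3, Irvine 3, Brookfield 2, Kenton 1. Kenton has the fewest and is eliminated.
Round 3: Irvine 4, Claremont 3, Brookfield 2. Brookfield has the fewest and is eliminated.
Round 4: Claremont 5, Irvine 4. Claremont has a majority.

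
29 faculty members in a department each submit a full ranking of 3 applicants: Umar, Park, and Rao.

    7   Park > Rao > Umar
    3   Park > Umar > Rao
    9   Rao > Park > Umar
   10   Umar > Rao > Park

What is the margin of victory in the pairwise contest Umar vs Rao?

3

Ballots ranking Umar above Rao: 3+10 = 13.
Ballots ranking Rao above Umar: 7+9 = 16.
Rao wins 16–13, a margin of 3.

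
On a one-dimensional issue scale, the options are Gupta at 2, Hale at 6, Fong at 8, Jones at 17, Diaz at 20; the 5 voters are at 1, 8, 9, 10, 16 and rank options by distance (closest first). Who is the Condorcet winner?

Fong

With single-peaked preferences on a line, the Condorcet winner is the candidate closest to the median voter.
The median voter (position 9) is closest to Fong at 8.
Check: Fong vs Diaz — voters closer to Fong: 4 of 5.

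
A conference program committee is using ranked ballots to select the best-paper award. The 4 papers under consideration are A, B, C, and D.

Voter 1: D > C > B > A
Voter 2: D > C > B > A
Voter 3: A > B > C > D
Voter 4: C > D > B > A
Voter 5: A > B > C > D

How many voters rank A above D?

Ballots ranking A above D: 2.
Ballots ranking D above A: 3.
So 2 of 5 voters prefer A to D.

2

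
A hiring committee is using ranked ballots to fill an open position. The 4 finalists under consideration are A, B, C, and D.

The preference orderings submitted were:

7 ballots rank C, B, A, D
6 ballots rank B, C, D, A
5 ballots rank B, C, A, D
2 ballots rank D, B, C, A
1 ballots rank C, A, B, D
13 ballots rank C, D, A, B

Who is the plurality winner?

C

First-place vote totals:
  A: 0
  B: 11
  C: 21
  D: 2
C has the most first-place votes.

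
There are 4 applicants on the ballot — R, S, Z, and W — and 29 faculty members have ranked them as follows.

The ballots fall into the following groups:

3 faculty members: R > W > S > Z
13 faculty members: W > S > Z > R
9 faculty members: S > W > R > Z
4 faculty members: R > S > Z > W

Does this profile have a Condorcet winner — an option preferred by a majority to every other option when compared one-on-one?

Head-to-head results (29 voters total):
R vs S: S wins 22–7.
R vs Z: R wins 16–13.
R vs W: W wins 22–7.
S vs Z: S wins 29–0.
S vs W: W wins 16–13.
Z vs W: W wins 25–4.
W beats each rival — R (22–7), S (16–13), Z (25–4) — so W is the Condorcet winner.

Yes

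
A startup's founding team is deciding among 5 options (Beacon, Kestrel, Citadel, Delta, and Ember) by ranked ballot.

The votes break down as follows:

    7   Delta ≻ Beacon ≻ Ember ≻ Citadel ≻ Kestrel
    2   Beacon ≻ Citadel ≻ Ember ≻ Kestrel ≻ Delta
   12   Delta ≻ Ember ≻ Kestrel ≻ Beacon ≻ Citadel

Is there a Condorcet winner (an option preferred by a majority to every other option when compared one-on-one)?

Head-to-head results (21 voters total):
Beacon vs Kestrel: Kestrel wins 12–9.
Beacon vs Citadel: Beacon wins 21–0.
Beacon vs Delta: Delta wins 19–2.
Beacon vs Ember: Ember wins 12–9.
Kestrel vs Citadel: Kestrel wins 12–9.
Kestrel vs Delta: Delta wins 19–2.
Kestrel vs Ember: Ember wins 21–0.
Citadel vs Delta: Delta wins 19–2.
Citadel vs Ember: Ember wins 19–2.
Delta vs Ember: Delta wins 19–2.
Delta beats each rival — Beacon (19–2), Kestrel (19–2), Citadel (19–2), Ember (19–2) — so Delta is the Condorcet winner.

Yes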